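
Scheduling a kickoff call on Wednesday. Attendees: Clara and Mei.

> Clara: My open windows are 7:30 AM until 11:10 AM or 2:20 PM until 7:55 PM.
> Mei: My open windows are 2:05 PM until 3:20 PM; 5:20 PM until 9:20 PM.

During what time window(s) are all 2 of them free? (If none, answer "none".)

14:20-15:20, 17:20-19:55

Clara ∩ Mei: 14:20-15:20, 17:20-19:55.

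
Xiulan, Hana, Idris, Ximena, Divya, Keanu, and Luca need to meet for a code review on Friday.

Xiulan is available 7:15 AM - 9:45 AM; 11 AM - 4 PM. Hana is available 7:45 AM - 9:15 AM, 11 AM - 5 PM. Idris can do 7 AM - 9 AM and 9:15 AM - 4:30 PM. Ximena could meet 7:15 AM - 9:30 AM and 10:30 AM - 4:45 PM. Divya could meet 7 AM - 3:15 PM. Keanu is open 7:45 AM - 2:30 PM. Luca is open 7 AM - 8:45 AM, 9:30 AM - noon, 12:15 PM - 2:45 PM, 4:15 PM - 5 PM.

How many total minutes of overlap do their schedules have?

Xiulan ∩ Hana: 07:45-09:15, 11:00-16:00.
Xiulan ∩ Hana ∩ Idris: 07:45-09:00, 11:00-16:00.
Xiulan ∩ Hana ∩ Idris ∩ Ximena: 07:45-09:00, 11:00-16:00.
Xiulan ∩ Hana ∩ Idris ∩ Ximena ∩ Divya: 07:45-09:00, 11:00-15:15.
Xiulan ∩ Hana ∩ Idris ∩ Ximena ∩ Divya ∩ Keanu: 07:45-09:00, 11:00-14:30.
Xiulan ∩ Hana ∩ Idris ∩ Ximena ∩ Divya ∩ Keanu ∩ Luca: 07:45-08:45, 11:00-12:00, 12:15-14:30.
Summing the common windows: 60 + 60 + 135 = 255 minutes.

255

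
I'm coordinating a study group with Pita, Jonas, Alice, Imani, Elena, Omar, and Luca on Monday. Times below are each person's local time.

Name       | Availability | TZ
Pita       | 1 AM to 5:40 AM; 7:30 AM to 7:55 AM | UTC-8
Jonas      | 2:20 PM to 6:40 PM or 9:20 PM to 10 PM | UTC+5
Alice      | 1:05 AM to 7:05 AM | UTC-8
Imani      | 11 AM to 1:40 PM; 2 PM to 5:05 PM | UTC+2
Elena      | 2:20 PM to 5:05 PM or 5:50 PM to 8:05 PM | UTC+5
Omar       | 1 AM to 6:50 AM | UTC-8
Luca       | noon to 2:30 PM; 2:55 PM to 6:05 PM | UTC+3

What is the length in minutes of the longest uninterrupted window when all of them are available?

130

Pita in UTC: 09:00-13:40, 15:30-15:55 (add 8h to convert from UTC-8).
Jonas in UTC: 09:20-13:40, 16:20-17:00 (subtract 5h to convert from UTC+5).
Alice in UTC: 09:05-15:05 (add 8h to convert from UTC-8).
Imani in UTC: 09:00-11:40, 12:00-15:05 (subtract 2h to convert from UTC+2).
Elena in UTC: 09:20-12:05, 12:50-15:05 (subtract 5h to convert from UTC+5).
Omar in UTC: 09:00-14:50 (add 8h to convert from UTC-8).
Luca in UTC: 09:00-11:30, 11:55-15:05 (subtract 3h to convert from UTC+3).
Pita ∩ Jonas: 09:20-13:40.
Pita ∩ Jonas ∩ Alice: 09:20-13:40.
Pita ∩ Jonas ∩ Alice ∩ Imani: 09:20-11:40, 12:00-13:40.
Pita ∩ Jonas ∩ Alice ∩ Imani ∩ Elena: 09:20-11:40, 12:00-12:05, 12:50-13:40.
Pita ∩ Jonas ∩ Alice ∩ Imani ∩ Elena ∩ Omar: 09:20-11:40, 12:00-12:05, 12:50-13:40.
Pita ∩ Jonas ∩ Alice ∩ Imani ∩ Elena ∩ Omar ∩ Luca: 09:20-11:30, 12:00-12:05, 12:50-13:40.
So the common availability across everyone is 09:20-11:30, 12:00-12:05, 12:50-13:40.
The longest is 09:20-11:30 at 130 minutes.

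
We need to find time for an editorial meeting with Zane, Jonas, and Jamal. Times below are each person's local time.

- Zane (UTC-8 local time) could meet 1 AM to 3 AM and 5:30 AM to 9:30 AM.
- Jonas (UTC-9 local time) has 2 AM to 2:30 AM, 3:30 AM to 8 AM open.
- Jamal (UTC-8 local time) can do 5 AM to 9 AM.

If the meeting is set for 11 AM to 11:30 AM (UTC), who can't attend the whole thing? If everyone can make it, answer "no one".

Jamal, Zane

Zane in UTC: 09:00-11:00, 13:30-17:30 (add 8h to convert from UTC-8).
Jonas in UTC: 11:00-11:30, 12:30-17:00 (add 9h to convert from UTC-9).
Jamal in UTC: 13:00-17:00 (add 8h to convert from UTC-8).
Zane: not fully free for 11:00-11:30. Jonas: free for 11:00-11:30. Jamal: not fully free for 11:00-11:30.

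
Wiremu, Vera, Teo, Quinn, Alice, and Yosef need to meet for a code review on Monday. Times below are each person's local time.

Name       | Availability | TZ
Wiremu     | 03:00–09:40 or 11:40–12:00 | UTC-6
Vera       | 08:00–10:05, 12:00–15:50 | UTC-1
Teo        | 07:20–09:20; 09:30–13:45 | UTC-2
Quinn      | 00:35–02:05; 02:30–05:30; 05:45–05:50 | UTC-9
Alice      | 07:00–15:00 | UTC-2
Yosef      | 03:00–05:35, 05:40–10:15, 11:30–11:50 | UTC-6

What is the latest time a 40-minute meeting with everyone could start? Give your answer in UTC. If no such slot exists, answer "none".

13:50

Wiremu in UTC: 09:00-15:40, 17:40-18:00 (add 6h to convert from UTC-6).
Vera in UTC: 09:00-11:05, 13:00-16:50 (add 1h to convert from UTC-1).
Teo in UTC: 09:20-11:20, 11:30-15:45 (add 2h to convert from UTC-2).
Quinn in UTC: 09:35-11:05, 11:30-14:30, 14:45-14:50 (add 9h to convert from UTC-9).
Alice in UTC: 09:00-17:00 (add 2h to convert from UTC-2).
Yosef in UTC: 09:00-11:35, 11:40-16:15, 17:30-17:50 (add 6h to convert from UTC-6).
Wiremu ∩ Vera: 09:00-11:05, 13:00-15:40.
Wiremu ∩ Vera ∩ Teo: 09:20-11:05, 13:00-15:40.
Wiremu ∩ Vera ∩ Teo ∩ Quinn: 09:35-11:05, 13:00-14:30, 14:45-14:50.
Wiremu ∩ Vera ∩ Teo ∩ Quinn ∩ Alice: 09:35-11:05, 13:00-14:30, 14:45-14:50.
Wiremu ∩ Vera ∩ Teo ∩ Quinn ∩ Alice ∩ Yosef: 09:35-11:05, 13:00-14:30, 14:45-14:50.
The last common window of at least 40 minutes is 13:00-14:30; a 40-minute meeting can start as late as 13:50 and still end by 14:30.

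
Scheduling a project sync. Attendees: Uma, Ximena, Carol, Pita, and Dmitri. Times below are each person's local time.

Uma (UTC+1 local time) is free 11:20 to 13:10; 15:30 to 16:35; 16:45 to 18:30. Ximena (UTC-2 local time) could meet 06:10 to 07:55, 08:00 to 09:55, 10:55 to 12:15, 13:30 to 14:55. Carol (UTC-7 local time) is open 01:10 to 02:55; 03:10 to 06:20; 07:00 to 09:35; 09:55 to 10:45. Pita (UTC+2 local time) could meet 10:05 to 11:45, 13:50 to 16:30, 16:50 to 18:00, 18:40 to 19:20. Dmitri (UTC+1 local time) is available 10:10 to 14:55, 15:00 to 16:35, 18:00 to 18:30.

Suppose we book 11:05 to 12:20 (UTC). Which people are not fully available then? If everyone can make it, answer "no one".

Pita, Uma, Ximena

Uma in UTC: 10:20-12:10, 14:30-15:35, 15:45-17:30 (subtract 1h to convert from UTC+1).
Ximena in UTC: 08:10-09:55, 10:00-11:55, 12:55-14:15, 15:30-16:55 (add 2h to convert from UTC-2).
Carol in UTC: 08:10-09:55, 10:10-13:20, 14:00-16:35, 16:55-17:45 (add 7h to convert from UTC-7).
Pita in UTC: 08:05-09:45, 11:50-14:30, 14:50-16:00, 16:40-17:20 (subtract 2h to convert from UTC+2).
Dmitri in UTC: 09:10-13:55, 14:00-15:35, 17:00-17:30 (subtract 1h to convert from UTC+1).
Uma: not fully free for 11:05-12:20. Ximena: not fully free for 11:05-12:20. Carol: free for 11:05-12:20. Pita: not fully free for 11:05-12:20. Dmitri: free for 11:05-12:20.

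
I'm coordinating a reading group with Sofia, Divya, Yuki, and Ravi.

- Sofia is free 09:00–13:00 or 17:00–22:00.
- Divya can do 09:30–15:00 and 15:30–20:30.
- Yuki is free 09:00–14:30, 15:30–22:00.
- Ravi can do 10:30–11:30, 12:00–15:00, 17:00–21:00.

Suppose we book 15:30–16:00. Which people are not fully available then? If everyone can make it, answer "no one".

Ravi, Sofia

Sofia: not fully free for 15:30-16:00. Divya: free for 15:30-16:00. Yuki: free for 15:30-16:00. Ravi: not fully free for 15:30-16:00.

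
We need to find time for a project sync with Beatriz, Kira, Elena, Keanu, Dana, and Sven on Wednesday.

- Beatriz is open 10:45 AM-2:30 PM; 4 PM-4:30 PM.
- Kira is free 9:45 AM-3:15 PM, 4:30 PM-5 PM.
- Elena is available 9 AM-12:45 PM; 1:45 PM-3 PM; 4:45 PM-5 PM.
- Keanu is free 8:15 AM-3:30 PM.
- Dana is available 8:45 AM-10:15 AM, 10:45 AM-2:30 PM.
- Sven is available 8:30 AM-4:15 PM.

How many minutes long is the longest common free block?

Beatriz ∩ Kira: 10:45-14:30.
Beatriz ∩ Kira ∩ Elena: 10:45-12:45, 13:45-14:30.
Beatriz ∩ Kira ∩ Elena ∩ Keanu: 10:45-12:45, 13:45-14:30.
Beatriz ∩ Kira ∩ Elena ∩ Keanu ∩ Dana: 10:45-12:45, 13:45-14:30.
Beatriz ∩ Kira ∩ Elena ∩ Keanu ∩ Dana ∩ Sven: 10:45-12:45, 13:45-14:30.
So the common availability across everyone is 10:45-12:45, 13:45-14:30.
The longest is 10:45-12:45 at 120 minutes.

120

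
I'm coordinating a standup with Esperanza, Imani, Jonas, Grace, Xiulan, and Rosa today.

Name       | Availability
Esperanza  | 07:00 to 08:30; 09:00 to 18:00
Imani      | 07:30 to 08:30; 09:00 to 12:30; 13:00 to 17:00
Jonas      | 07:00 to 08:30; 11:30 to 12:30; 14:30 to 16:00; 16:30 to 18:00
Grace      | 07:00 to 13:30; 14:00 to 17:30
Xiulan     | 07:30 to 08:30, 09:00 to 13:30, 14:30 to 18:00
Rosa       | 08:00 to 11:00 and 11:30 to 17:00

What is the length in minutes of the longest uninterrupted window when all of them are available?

90

Esperanza ∩ Imani: 07:30-08:30, 09:00-12:30, 13:00-17:00.
Esperanza ∩ Imani ∩ Jonas: 07:30-08:30, 11:30-12:30, 14:30-16:00, 16:30-17:00.
Esperanza ∩ Imani ∩ Jonas ∩ Grace: 07:30-08:30, 11:30-12:30, 14:30-16:00, 16:30-17:00.
Esperanza ∩ Imani ∩ Jonas ∩ Grace ∩ Xiulan: 07:30-08:30, 11:30-12:30, 14:30-16:00, 16:30-17:00.
Esperanza ∩ Imani ∩ Jonas ∩ Grace ∩ Xiulan ∩ Rosa: 08:00-08:30, 11:30-12:30, 14:30-16:00, 16:30-17:00.
So the common availability across everyone is 08:00-08:30, 11:30-12:30, 14:30-16:00, 16:30-17:00.
The longest is 14:30-16:00 at 90 minutes.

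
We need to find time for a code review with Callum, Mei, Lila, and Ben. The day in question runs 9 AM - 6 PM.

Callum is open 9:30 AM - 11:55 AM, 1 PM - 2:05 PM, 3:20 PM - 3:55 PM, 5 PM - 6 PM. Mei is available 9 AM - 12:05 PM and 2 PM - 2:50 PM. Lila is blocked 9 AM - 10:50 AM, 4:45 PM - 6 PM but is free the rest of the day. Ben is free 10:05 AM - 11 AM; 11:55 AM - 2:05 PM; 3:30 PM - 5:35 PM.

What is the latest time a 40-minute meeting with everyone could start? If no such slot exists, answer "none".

Callum free: 09:30-11:55, 13:00-14:05, 15:20-15:55, 17:00-18:00.
Mei free: 09:00-12:05, 14:00-14:50.
Lila free: 10:50-16:45 (invert busy blocks within the working day).
Ben free: 10:05-11:00, 11:55-14:05, 15:30-17:35.
Callum ∩ Mei: 09:30-11:55, 14:00-14:05.
Callum ∩ Mei ∩ Lila: 10:50-11:55, 14:00-14:05.
Callum ∩ Mei ∩ Lila ∩ Ben: 10:50-11:00, 14:00-14:05.
No common window is at least 40 minutes long.

none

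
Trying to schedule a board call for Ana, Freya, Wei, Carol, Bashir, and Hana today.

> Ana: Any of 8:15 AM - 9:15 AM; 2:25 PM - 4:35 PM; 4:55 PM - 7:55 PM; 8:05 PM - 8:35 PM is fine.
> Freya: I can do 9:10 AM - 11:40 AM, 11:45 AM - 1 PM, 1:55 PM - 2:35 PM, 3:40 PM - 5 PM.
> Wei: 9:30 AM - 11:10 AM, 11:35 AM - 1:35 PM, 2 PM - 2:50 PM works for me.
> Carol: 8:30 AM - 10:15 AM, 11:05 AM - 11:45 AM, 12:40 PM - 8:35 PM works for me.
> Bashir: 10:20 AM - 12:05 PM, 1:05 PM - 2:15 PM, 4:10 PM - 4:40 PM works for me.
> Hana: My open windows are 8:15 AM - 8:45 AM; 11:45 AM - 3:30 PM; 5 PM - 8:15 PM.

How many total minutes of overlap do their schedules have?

Ana ∩ Freya: 09:10-09:15, 14:25-14:35, 15:40-16:35, 16:55-17:00.
Ana ∩ Freya ∩ Wei: 14:25-14:35.
Ana ∩ Freya ∩ Wei ∩ Carol: 14:25-14:35.
Ana ∩ Freya ∩ Wei ∩ Carol ∩ Bashir: ∅.
Ana ∩ Freya ∩ Wei ∩ Carol ∩ Bashir ∩ Hana: ∅.
There is no time when everyone is free.
There is no common window, so the total is 0 minutes.

0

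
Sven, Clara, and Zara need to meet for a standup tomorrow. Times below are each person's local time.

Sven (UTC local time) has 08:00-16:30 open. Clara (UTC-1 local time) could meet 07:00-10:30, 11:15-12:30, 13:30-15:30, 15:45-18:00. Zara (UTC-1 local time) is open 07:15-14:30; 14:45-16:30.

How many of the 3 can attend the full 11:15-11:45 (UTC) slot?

2

Sven in UTC: 08:00-16:30.
Clara in UTC: 08:00-11:30, 12:15-13:30, 14:30-16:30, 16:45-19:00 (add 1h to convert from UTC-1).
Zara in UTC: 08:15-15:30, 15:45-17:30 (add 1h to convert from UTC-1).
Sven and Zara can make the full 11:15-11:45 slot — that's 2.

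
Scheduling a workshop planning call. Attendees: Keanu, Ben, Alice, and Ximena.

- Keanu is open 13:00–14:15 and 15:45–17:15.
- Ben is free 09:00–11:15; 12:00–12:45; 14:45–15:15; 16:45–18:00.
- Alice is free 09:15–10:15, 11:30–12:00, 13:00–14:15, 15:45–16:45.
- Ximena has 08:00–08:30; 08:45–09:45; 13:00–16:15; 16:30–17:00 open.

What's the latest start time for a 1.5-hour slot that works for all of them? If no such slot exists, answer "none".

Keanu ∩ Ben: 16:45-17:15.
Keanu ∩ Ben ∩ Alice: ∅.
Keanu ∩ Ben ∩ Alice ∩ Ximena: ∅.
There is no time when everyone is free.
No common window is at least 90 minutes long.

none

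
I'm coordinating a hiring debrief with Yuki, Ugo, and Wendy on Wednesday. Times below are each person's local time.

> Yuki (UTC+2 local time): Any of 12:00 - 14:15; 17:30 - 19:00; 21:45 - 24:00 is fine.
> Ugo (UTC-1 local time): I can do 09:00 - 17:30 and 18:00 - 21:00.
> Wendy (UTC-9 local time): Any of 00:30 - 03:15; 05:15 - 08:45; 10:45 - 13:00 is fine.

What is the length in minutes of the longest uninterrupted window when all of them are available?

135

Yuki in UTC: 10:00-12:15, 15:30-17:00, 19:45-22:00 (subtract 2h to convert from UTC+2).
Ugo in UTC: 10:00-18:30, 19:00-22:00 (add 1h to convert from UTC-1).
Wendy in UTC: 09:30-12:15, 14:15-17:45, 19:45-22:00 (add 9h to convert from UTC-9).
Yuki ∩ Ugo: 10:00-12:15, 15:30-17:00, 19:45-22:00.
Yuki ∩ Ugo ∩ Wendy: 10:00-12:15, 15:30-17:00, 19:45-22:00.
The longest is 10:00-12:15 at 135 minutes.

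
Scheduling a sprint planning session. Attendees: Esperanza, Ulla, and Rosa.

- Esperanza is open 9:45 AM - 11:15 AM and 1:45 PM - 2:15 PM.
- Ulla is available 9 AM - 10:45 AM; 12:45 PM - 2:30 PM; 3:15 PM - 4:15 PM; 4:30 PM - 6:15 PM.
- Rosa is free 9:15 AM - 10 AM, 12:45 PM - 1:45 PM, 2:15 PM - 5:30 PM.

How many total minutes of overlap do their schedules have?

Esperanza ∩ Ulla: 09:45-10:45, 13:45-14:15.
Esperanza ∩ Ulla ∩ Rosa: 09:45-10:00.
That's a single block of 15 minutes.

15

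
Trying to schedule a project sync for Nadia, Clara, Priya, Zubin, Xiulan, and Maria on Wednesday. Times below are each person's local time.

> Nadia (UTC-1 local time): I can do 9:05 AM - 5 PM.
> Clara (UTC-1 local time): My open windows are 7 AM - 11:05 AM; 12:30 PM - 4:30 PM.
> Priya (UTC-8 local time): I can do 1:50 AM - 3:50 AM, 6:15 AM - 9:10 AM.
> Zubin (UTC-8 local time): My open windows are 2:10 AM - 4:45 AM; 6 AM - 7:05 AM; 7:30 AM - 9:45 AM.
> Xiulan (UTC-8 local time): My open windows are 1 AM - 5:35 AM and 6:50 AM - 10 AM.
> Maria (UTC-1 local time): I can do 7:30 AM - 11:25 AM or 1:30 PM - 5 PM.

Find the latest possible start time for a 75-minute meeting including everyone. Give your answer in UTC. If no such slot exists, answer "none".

15:55

Nadia in UTC: 10:05-18:00 (add 1h to convert from UTC-1).
Clara in UTC: 08:00-12:05, 13:30-17:30 (add 1h to convert from UTC-1).
Priya in UTC: 09:50-11:50, 14:15-17:10 (add 8h to convert from UTC-8).
Zubin in UTC: 10:10-12:45, 14:00-15:05, 15:30-17:45 (add 8h to convert from UTC-8).
Xiulan in UTC: 09:00-13:35, 14:50-18:00 (add 8h to convert from UTC-8).
Maria in UTC: 08:30-12:25, 14:30-18:00 (add 1h to convert from UTC-1).
Nadia ∩ Clara: 10:05-12:05, 13:30-17:30.
Nadia ∩ Clara ∩ Priya: 10:05-11:50, 14:15-17:10.
Nadia ∩ Clara ∩ Priya ∩ Zubin: 10:10-11:50, 14:15-15:05, 15:30-17:10.
Nadia ∩ Clara ∩ Priya ∩ Zubin ∩ Xiulan: 10:10-11:50, 14:50-15:05, 15:30-17:10.
Nadia ∩ Clara ∩ Priya ∩ Zubin ∩ Xiulan ∩ Maria: 10:10-11:50, 14:50-15:05, 15:30-17:10.
The last common window of at least 75 minutes is 15:30-17:10; a 75-minute meeting can start as late as 15:55 and still end by 17:10.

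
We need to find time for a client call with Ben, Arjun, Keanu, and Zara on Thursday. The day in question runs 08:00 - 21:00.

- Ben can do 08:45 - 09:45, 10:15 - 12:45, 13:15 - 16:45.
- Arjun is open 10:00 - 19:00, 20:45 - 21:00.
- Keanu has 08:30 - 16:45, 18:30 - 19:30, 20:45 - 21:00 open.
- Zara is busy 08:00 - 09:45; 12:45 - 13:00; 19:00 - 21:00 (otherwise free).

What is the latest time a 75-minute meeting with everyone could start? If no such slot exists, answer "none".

15:30

Ben free: 08:45-09:45, 10:15-12:45, 13:15-16:45.
Arjun free: 10:00-19:00, 20:45-21:00.
Keanu free: 08:30-16:45, 18:30-19:30, 20:45-21:00.
Zara free: 09:45-12:45, 13:00-19:00 (invert busy blocks within the working day).
Ben ∩ Arjun: 10:15-12:45, 13:15-16:45.
Ben ∩ Arjun ∩ Keanu: 10:15-12:45, 13:15-16:45.
Ben ∩ Arjun ∩ Keanu ∩ Zara: 10:15-12:45, 13:15-16:45.
The last common window of at least 75 minutes is 13:15-16:45; a 75-minute meeting can start as late as 15:30 and still end by 16:45.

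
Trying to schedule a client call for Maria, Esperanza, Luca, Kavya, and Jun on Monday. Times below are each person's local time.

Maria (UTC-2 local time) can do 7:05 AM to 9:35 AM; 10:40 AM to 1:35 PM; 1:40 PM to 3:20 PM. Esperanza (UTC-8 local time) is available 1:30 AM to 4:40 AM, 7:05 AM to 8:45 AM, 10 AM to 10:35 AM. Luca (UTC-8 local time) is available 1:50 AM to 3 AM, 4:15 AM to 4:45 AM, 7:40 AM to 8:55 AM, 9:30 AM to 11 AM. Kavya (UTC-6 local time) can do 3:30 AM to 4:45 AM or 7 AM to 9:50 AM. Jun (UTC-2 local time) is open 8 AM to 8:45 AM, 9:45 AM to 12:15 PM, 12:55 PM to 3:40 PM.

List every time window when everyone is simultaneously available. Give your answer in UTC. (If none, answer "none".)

10:00-10:45, 15:40-15:50

Maria in UTC: 09:05-11:35, 12:40-15:35, 15:40-17:20 (add 2h to convert from UTC-2).
Esperanza in UTC: 09:30-12:40, 15:05-16:45, 18:00-18:35 (add 8h to convert from UTC-8).
Luca in UTC: 09:50-11:00, 12:15-12:45, 15:40-16:55, 17:30-19:00 (add 8h to convert from UTC-8).
Kavya in UTC: 09:30-10:45, 13:00-15:50 (add 6h to convert from UTC-6).
Jun in UTC: 10:00-10:45, 11:45-14:15, 14:55-17:40 (add 2h to convert from UTC-2).
Maria ∩ Esperanza: 09:30-11:35, 15:05-15:35, 15:40-16:45.
Maria ∩ Esperanza ∩ Luca: 09:50-11:00, 15:40-16:45.
Maria ∩ Esperanza ∩ Luca ∩ Kavya: 09:50-10:45, 15:40-15:50.
Maria ∩ Esperanza ∩ Luca ∩ Kavya ∩ Jun: 10:00-10:45, 15:40-15:50.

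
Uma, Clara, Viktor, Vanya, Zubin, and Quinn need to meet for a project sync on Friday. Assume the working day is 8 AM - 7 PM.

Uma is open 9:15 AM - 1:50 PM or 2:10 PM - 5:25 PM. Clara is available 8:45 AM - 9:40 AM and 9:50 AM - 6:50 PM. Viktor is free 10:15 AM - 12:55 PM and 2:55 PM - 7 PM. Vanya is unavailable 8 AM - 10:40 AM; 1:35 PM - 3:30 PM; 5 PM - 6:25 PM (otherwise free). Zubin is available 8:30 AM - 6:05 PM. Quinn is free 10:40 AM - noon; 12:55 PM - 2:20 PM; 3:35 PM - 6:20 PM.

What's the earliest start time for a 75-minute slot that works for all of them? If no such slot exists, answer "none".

Uma free: 09:15-13:50, 14:10-17:25.
Clara free: 08:45-09:40, 09:50-18:50.
Viktor free: 10:15-12:55, 14:55-19:00.
Vanya free: 10:40-13:35, 15:30-17:00, 18:25-19:00 (invert busy blocks within the working day).
Zubin free: 08:30-18:05.
Quinn free: 10:40-12:00, 12:55-14:20, 15:35-18:20.
Uma ∩ Clara: 09:15-09:40, 09:50-13:50, 14:10-17:25.
Uma ∩ Clara ∩ Viktor: 10:15-12:55, 14:55-17:25.
Uma ∩ Clara ∩ Viktor ∩ Vanya: 10:40-12:55, 15:30-17:00.
Uma ∩ Clara ∩ Viktor ∩ Vanya ∩ Zubin: 10:40-12:55, 15:30-17:00.
Uma ∩ Clara ∩ Viktor ∩ Vanya ∩ Zubin ∩ Quinn: 10:40-12:00, 15:35-17:00.
Those are the intersection windows.
The first common window of at least 75 minutes is 10:40-12:00, so the earliest start is 10:40.

10:40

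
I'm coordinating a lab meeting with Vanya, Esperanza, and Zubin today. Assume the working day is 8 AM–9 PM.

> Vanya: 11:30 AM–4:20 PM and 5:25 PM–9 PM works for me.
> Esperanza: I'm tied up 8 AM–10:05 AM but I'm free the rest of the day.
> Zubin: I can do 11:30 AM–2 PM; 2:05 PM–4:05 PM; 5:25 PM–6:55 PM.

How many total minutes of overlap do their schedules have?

360

Vanya free: 11:30-16:20, 17:25-21:00.
Esperanza free: 10:05-21:00 (invert busy blocks within the working day).
Zubin free: 11:30-14:00, 14:05-16:05, 17:25-18:55.
Vanya ∩ Esperanza: 11:30-16:20, 17:25-21:00.
Vanya ∩ Esperanza ∩ Zubin: 11:30-14:00, 14:05-16:05, 17:25-18:55.
So the common availability across everyone is 11:30-14:00, 14:05-16:05, 17:25-18:55.
Summing the common windows: 150 + 120 + 90 = 360 minutes.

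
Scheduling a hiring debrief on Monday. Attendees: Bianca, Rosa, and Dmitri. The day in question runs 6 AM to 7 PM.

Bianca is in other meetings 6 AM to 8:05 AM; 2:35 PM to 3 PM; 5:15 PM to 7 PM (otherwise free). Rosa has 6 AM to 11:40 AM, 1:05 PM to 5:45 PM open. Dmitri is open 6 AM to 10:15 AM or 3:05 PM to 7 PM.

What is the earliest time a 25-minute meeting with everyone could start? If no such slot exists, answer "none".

08:05

Bianca free: 08:05-14:35, 15:00-17:15 (invert busy blocks within the working day).
Rosa free: 06:00-11:40, 13:05-17:45.
Dmitri free: 06:00-10:15, 15:05-19:00.
Bianca ∩ Rosa: 08:05-11:40, 13:05-14:35, 15:00-17:15.
Bianca ∩ Rosa ∩ Dmitri: 08:05-10:15, 15:05-17:15.
The first common window of at least 25 minutes is 08:05-10:15, so the earliest start is 08:05.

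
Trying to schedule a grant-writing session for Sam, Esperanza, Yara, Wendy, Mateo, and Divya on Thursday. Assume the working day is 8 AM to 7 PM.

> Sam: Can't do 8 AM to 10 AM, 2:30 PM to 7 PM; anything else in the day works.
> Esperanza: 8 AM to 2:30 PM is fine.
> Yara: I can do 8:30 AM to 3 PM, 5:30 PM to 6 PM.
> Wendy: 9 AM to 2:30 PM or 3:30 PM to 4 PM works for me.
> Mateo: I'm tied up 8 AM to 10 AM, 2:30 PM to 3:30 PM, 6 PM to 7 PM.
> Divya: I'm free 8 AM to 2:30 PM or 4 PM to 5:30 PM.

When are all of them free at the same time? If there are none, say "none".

10:00-14:30

Sam free: 10:00-14:30 (invert busy blocks within the working day).
Esperanza free: 08:00-14:30.
Yara free: 08:30-15:00, 17:30-18:00.
Wendy free: 09:00-14:30, 15:30-16:00.
Mateo free: 10:00-14:30, 15:30-18:00 (invert busy blocks within the working day).
Divya free: 08:00-14:30, 16:00-17:30.
Sam ∩ Esperanza: 10:00-14:30.
Sam ∩ Esperanza ∩ Yara: 10:00-14:30.
Sam ∩ Esperanza ∩ Yara ∩ Wendy: 10:00-14:30.
Sam ∩ Esperanza ∩ Yara ∩ Wendy ∩ Mateo: 10:00-14:30.
Sam ∩ Esperanza ∩ Yara ∩ Wendy ∩ Mateo ∩ Divya: 10:00-14:30.
So the common availability across everyone is 10:00-14:30.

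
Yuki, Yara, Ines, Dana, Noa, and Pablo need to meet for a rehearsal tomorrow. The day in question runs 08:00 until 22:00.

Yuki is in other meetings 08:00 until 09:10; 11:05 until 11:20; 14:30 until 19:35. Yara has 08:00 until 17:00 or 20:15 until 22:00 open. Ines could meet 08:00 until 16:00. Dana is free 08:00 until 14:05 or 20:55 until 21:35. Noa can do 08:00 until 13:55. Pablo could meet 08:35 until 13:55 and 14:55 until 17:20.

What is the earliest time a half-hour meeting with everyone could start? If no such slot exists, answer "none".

09:10

Yuki free: 09:10-11:05, 11:20-14:30, 19:35-22:00 (invert busy blocks within the working day).
Yara free: 08:00-17:00, 20:15-22:00.
Ines free: 08:00-16:00.
Dana free: 08:00-14:05, 20:55-21:35.
Noa free: 08:00-13:55.
Pablo free: 08:35-13:55, 14:55-17:20.
Yuki ∩ Yara: 09:10-11:05, 11:20-14:30, 20:15-22:00.
Yuki ∩ Yara ∩ Ines: 09:10-11:05, 11:20-14:30.
Yuki ∩ Yara ∩ Ines ∩ Dana: 09:10-11:05, 11:20-14:05.
Yuki ∩ Yara ∩ Ines ∩ Dana ∩ Noa: 09:10-11:05, 11:20-13:55.
Yuki ∩ Yara ∩ Ines ∩ Dana ∩ Noa ∩ Pablo: 09:10-11:05, 11:20-13:55.
The first common window of at least 30 minutes is 09:10-11:05, so the earliest start is 09:10.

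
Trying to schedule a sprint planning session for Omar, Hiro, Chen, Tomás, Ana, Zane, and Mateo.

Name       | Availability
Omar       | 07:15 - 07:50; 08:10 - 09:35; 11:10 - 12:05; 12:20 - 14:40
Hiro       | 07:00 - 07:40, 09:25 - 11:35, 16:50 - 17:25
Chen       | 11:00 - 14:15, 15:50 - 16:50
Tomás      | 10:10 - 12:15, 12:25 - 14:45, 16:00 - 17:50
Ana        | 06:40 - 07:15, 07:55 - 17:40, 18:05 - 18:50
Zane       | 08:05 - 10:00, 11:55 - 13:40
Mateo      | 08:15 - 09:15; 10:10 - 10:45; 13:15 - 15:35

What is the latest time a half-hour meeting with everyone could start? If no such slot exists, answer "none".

Omar ∩ Hiro: 07:15-07:40, 09:25-09:35, 11:10-11:35.
Omar ∩ Hiro ∩ Chen: 11:10-11:35.
Omar ∩ Hiro ∩ Chen ∩ Tomás: 11:10-11:35.
Omar ∩ Hiro ∩ Chen ∩ Tomás ∩ Ana: 11:10-11:35.
Omar ∩ Hiro ∩ Chen ∩ Tomás ∩ Ana ∩ Zane: ∅.
Omar ∩ Hiro ∩ Chen ∩ Tomás ∩ Ana ∩ Zane ∩ Mateo: ∅.
There is no time when everyone is free.
No common window is at least 30 minutes long.

none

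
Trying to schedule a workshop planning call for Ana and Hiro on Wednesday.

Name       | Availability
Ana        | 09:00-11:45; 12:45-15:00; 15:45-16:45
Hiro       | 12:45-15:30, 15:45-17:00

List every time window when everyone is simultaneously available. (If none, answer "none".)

Ana ∩ Hiro: 12:45-15:00, 15:45-16:45.
Those are the intersection windows.

12:45-15:00, 15:45-16:45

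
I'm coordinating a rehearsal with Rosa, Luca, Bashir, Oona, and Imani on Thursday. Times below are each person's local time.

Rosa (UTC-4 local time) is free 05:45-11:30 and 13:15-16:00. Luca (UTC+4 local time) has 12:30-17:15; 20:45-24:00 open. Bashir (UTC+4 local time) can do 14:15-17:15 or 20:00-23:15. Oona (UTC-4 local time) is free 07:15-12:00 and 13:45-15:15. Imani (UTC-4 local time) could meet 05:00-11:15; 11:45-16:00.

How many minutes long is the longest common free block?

120

Rosa in UTC: 09:45-15:30, 17:15-20:00 (add 4h to convert from UTC-4).
Luca in UTC: 08:30-13:15, 16:45-20:00 (subtract 4h to convert from UTC+4).
Bashir in UTC: 10:15-13:15, 16:00-19:15 (subtract 4h to convert from UTC+4).
Oona in UTC: 11:15-16:00, 17:45-19:15 (add 4h to convert from UTC-4).
Imani in UTC: 09:00-15:15, 15:45-20:00 (add 4h to convert from UTC-4).
Rosa ∩ Luca: 09:45-13:15, 17:15-20:00.
Rosa ∩ Luca ∩ Bashir: 10:15-13:15, 17:15-19:15.
Rosa ∩ Luca ∩ Bashir ∩ Oona: 11:15-13:15, 17:45-19:15.
Rosa ∩ Luca ∩ Bashir ∩ Oona ∩ Imani: 11:15-13:15, 17:45-19:15.
So the common availability across everyone is 11:15-13:15, 17:45-19:15.
The longest is 11:15-13:15 at 120 minutes.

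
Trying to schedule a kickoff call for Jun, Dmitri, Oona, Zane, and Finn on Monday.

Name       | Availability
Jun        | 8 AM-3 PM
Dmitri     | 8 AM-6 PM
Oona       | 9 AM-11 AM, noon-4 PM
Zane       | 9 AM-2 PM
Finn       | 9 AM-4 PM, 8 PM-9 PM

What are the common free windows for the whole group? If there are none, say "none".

Jun ∩ Dmitri: 08:00-15:00.
Jun ∩ Dmitri ∩ Oona: 09:00-11:00, 12:00-15:00.
Jun ∩ Dmitri ∩ Oona ∩ Zane: 09:00-11:00, 12:00-14:00.
Jun ∩ Dmitri ∩ Oona ∩ Zane ∩ Finn: 09:00-11:00, 12:00-14:00.

09:00-11:00, 12:00-14:00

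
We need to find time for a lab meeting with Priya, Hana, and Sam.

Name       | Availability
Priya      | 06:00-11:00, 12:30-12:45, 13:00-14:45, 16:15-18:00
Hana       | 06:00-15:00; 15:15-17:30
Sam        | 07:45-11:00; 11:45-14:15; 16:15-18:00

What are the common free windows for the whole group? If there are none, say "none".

Priya ∩ Hana: 06:00-11:00, 12:30-12:45, 13:00-14:45, 16:15-17:30.
Priya ∩ Hana ∩ Sam: 07:45-11:00, 12:30-12:45, 13:00-14:15, 16:15-17:30.

07:45-11:00, 12:30-12:45, 13:00-14:15, 16:15-17:30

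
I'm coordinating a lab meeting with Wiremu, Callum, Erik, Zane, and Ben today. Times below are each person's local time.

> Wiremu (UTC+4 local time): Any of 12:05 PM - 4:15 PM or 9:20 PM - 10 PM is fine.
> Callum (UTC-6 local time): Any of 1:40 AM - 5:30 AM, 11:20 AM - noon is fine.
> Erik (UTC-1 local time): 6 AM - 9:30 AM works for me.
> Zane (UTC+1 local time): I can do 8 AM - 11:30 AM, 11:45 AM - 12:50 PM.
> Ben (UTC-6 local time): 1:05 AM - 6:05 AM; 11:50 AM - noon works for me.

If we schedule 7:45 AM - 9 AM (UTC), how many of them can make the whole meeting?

Wiremu in UTC: 08:05-12:15, 17:20-18:00 (subtract 4h to convert from UTC+4).
Callum in UTC: 07:40-11:30, 17:20-18:00 (add 6h to convert from UTC-6).
Erik in UTC: 07:00-10:30 (add 1h to convert from UTC-1).
Zane in UTC: 07:00-10:30, 10:45-11:50 (subtract 1h to convert from UTC+1).
Ben in UTC: 07:05-12:05, 17:50-18:00 (add 6h to convert from UTC-6).
Callum, Erik, Zane, and Ben can make the full 07:45-09:00 slot — that's 4.

4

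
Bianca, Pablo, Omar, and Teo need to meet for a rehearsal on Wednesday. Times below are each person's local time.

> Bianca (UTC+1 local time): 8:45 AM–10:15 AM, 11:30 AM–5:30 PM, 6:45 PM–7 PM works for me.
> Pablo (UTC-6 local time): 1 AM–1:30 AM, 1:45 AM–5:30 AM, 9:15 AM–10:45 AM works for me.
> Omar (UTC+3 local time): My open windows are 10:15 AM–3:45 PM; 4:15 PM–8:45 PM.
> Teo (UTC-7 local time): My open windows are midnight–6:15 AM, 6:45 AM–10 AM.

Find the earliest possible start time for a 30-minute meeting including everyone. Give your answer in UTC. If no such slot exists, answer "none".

07:45

Bianca in UTC: 07:45-09:15, 10:30-16:30, 17:45-18:00 (subtract 1h to convert from UTC+1).
Pablo in UTC: 07:00-07:30, 07:45-11:30, 15:15-16:45 (add 6h to convert from UTC-6).
Omar in UTC: 07:15-12:45, 13:15-17:45 (subtract 3h to convert from UTC+3).
Teo in UTC: 07:00-13:15, 13:45-17:00 (add 7h to convert from UTC-7).
Bianca ∩ Pablo: 07:45-09:15, 10:30-11:30, 15:15-16:30.
Bianca ∩ Pablo ∩ Omar: 07:45-09:15, 10:30-11:30, 15:15-16:30.
Bianca ∩ Pablo ∩ Omar ∩ Teo: 07:45-09:15, 10:30-11:30, 15:15-16:30.
The first common window of at least 30 minutes is 07:45-09:15, so the earliest start is 07:45.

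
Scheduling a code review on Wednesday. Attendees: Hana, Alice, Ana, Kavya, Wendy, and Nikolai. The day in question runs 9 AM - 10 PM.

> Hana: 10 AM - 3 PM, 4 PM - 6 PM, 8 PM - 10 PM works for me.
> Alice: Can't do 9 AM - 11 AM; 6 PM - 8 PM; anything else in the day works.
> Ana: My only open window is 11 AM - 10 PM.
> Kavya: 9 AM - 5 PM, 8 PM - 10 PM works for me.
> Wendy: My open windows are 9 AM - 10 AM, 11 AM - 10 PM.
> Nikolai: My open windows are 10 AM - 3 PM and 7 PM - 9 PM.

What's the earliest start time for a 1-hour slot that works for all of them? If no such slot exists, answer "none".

11:00

Hana free: 10:00-15:00, 16:00-18:00, 20:00-22:00.
Alice free: 11:00-18:00, 20:00-22:00 (invert busy blocks within the working day).
Ana free: 11:00-22:00.
Kavya free: 09:00-17:00, 20:00-22:00.
Wendy free: 09:00-10:00, 11:00-22:00.
Nikolai free: 10:00-15:00, 19:00-21:00.
Hana ∩ Alice: 11:00-15:00, 16:00-18:00, 20:00-22:00.
Hana ∩ Alice ∩ Ana: 11:00-15:00, 16:00-18:00, 20:00-22:00.
Hana ∩ Alice ∩ Ana ∩ Kavya: 11:00-15:00, 16:00-17:00, 20:00-22:00.
Hana ∩ Alice ∩ Ana ∩ Kavya ∩ Wendy: 11:00-15:00, 16:00-17:00, 20:00-22:00.
Hana ∩ Alice ∩ Ana ∩ Kavya ∩ Wendy ∩ Nikolai: 11:00-15:00, 20:00-21:00.
The first common window of at least 60 minutes is 11:00-15:00, so the earliest start is 11:00.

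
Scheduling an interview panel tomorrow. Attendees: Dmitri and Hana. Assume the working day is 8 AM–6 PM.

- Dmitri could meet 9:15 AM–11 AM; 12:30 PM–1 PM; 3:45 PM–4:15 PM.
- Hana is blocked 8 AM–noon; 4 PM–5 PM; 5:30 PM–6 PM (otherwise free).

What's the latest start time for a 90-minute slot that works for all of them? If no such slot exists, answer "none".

Dmitri free: 09:15-11:00, 12:30-13:00, 15:45-16:15.
Hana free: 12:00-16:00, 17:00-17:30 (invert busy blocks within the working day).
Dmitri ∩ Hana: 12:30-13:00, 15:45-16:00.
No common window is at least 90 minutes long.

none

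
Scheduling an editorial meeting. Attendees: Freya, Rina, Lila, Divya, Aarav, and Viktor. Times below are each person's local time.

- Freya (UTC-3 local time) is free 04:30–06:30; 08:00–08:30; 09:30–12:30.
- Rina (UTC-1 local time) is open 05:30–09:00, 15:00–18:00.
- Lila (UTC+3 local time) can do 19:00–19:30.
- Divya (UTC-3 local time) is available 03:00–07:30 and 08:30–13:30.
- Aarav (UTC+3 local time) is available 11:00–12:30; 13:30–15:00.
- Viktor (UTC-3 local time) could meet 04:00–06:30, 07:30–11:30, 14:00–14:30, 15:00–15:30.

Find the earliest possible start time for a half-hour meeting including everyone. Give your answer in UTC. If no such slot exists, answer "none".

none

Freya in UTC: 07:30-09:30, 11:00-11:30, 12:30-15:30 (add 3h to convert from UTC-3).
Rina in UTC: 06:30-10:00, 16:00-19:00 (add 1h to convert from UTC-1).
Lila in UTC: 16:00-16:30 (subtract 3h to convert from UTC+3).
Divya in UTC: 06:00-10:30, 11:30-16:30 (add 3h to convert from UTC-3).
Aarav in UTC: 08:00-09:30, 10:30-12:00 (subtract 3h to convert from UTC+3).
Viktor in UTC: 07:00-09:30, 10:30-14:30, 17:00-17:30, 18:00-18:30 (add 3h to convert from UTC-3).
Freya ∩ Rina: 07:30-09:30.
Freya ∩ Rina ∩ Lila: ∅.
Freya ∩ Rina ∩ Lila ∩ Divya: ∅.
Freya ∩ Rina ∩ Lila ∩ Divya ∩ Aarav: ∅.
Freya ∩ Rina ∩ Lila ∩ Divya ∩ Aarav ∩ Viktor: ∅.
There is no time when everyone is free.
No common window is at least 30 minutes long.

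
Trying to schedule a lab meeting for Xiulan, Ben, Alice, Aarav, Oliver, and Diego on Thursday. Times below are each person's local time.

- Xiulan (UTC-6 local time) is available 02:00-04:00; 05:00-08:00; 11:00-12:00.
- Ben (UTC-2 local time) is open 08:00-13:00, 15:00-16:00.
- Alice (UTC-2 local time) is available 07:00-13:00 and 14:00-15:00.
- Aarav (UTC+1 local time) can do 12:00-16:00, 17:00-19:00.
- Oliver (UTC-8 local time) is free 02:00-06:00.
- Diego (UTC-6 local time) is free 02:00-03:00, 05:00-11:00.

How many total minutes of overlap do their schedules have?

180

Xiulan in UTC: 08:00-10:00, 11:00-14:00, 17:00-18:00 (add 6h to convert from UTC-6).
Ben in UTC: 10:00-15:00, 17:00-18:00 (add 2h to convert from UTC-2).
Alice in UTC: 09:00-15:00, 16:00-17:00 (add 2h to convert from UTC-2).
Aarav in UTC: 11:00-15:00, 16:00-18:00 (subtract 1h to convert from UTC+1).
Oliver in UTC: 10:00-14:00 (add 8h to convert from UTC-8).
Diego in UTC: 08:00-09:00, 11:00-17:00 (add 6h to convert from UTC-6).
Xiulan ∩ Ben: 11:00-14:00, 17:00-18:00.
Xiulan ∩ Ben ∩ Alice: 11:00-14:00.
Xiulan ∩ Ben ∩ Alice ∩ Aarav: 11:00-14:00.
Xiulan ∩ Ben ∩ Alice ∩ Aarav ∩ Oliver: 11:00-14:00.
Xiulan ∩ Ben ∩ Alice ∩ Aarav ∩ Oliver ∩ Diego: 11:00-14:00.
That's a single block of 180 minutes.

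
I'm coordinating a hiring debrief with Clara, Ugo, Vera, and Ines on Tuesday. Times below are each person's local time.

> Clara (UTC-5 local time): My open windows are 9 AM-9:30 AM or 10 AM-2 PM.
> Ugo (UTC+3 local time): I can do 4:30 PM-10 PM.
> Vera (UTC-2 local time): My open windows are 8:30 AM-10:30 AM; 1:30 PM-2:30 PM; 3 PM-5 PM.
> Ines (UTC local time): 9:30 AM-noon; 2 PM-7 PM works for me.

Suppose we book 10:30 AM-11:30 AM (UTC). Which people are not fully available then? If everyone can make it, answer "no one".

Clara in UTC: 14:00-14:30, 15:00-19:00 (add 5h to convert from UTC-5).
Ugo in UTC: 13:30-19:00 (subtract 3h to convert from UTC+3).
Vera in UTC: 10:30-12:30, 15:30-16:30, 17:00-19:00 (add 2h to convert from UTC-2).
Ines in UTC: 09:30-12:00, 14:00-19:00.
Clara: not fully free for 10:30-11:30. Ugo: not fully free for 10:30-11:30. Vera: free for 10:30-11:30. Ines: free for 10:30-11:30.

Clara, Ugo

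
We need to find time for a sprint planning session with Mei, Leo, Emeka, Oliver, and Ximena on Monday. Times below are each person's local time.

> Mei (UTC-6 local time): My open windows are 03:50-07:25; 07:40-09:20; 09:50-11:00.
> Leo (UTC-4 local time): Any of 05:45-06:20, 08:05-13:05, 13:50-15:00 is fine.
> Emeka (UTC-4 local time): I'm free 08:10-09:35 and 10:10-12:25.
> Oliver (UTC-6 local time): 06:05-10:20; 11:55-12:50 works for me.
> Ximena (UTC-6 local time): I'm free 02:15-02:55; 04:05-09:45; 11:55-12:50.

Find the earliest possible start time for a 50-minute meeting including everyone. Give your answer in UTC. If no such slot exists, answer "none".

Mei in UTC: 09:50-13:25, 13:40-15:20, 15:50-17:00 (add 6h to convert from UTC-6).
Leo in UTC: 09:45-10:20, 12:05-17:05, 17:50-19:00 (add 4h to convert from UTC-4).
Emeka in UTC: 12:10-13:35, 14:10-16:25 (add 4h to convert from UTC-4).
Oliver in UTC: 12:05-16:20, 17:55-18:50 (add 6h to convert from UTC-6).
Ximena in UTC: 08:15-08:55, 10:05-15:45, 17:55-18:50 (add 6h to convert from UTC-6).
Mei ∩ Leo: 09:50-10:20, 12:05-13:25, 13:40-15:20, 15:50-17:00.
Mei ∩ Leo ∩ Emeka: 12:10-13:25, 14:10-15:20, 15:50-16:25.
Mei ∩ Leo ∩ Emeka ∩ Oliver: 12:10-13:25, 14:10-15:20, 15:50-16:20.
Mei ∩ Leo ∩ Emeka ∩ Oliver ∩ Ximena: 12:10-13:25, 14:10-15:20.
So the common availability across everyone is 12:10-13:25, 14:10-15:20.
The first common window of at least 50 minutes is 12:10-13:25, so the earliest start is 12:10.

12:10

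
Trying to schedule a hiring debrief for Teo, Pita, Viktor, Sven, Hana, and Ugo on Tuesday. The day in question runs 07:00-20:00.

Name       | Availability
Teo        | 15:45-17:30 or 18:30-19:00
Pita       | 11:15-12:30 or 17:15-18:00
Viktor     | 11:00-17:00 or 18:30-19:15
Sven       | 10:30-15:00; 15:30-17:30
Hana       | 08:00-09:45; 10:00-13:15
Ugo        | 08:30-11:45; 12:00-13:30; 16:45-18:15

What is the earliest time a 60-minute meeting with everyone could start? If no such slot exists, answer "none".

Teo ∩ Pita: 17:15-17:30.
Teo ∩ Pita ∩ Viktor: ∅.
Teo ∩ Pita ∩ Viktor ∩ Sven: ∅.
Teo ∩ Pita ∩ Viktor ∩ Sven ∩ Hana: ∅.
Teo ∩ Pita ∩ Viktor ∩ Sven ∩ Hana ∩ Ugo: ∅.
There is no time when everyone is free.
No common window is at least 60 minutes long.

none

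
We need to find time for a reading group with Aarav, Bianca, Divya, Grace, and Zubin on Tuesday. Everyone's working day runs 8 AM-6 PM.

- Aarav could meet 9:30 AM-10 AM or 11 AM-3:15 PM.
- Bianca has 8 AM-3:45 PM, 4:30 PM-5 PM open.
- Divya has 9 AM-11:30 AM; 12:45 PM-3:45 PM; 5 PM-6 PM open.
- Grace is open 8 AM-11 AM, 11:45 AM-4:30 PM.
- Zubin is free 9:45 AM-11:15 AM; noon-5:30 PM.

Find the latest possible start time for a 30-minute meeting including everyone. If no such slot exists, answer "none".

Aarav ∩ Bianca: 09:30-10:00, 11:00-15:15.
Aarav ∩ Bianca ∩ Divya: 09:30-10:00, 11:00-11:30, 12:45-15:15.
Aarav ∩ Bianca ∩ Divya ∩ Grace: 09:30-10:00, 12:45-15:15.
Aarav ∩ Bianca ∩ Divya ∩ Grace ∩ Zubin: 09:45-10:00, 12:45-15:15.
The last common window of at least 30 minutes is 12:45-15:15; a 30-minute meeting can start as late as 14:45 and still end by 15:15.

14:45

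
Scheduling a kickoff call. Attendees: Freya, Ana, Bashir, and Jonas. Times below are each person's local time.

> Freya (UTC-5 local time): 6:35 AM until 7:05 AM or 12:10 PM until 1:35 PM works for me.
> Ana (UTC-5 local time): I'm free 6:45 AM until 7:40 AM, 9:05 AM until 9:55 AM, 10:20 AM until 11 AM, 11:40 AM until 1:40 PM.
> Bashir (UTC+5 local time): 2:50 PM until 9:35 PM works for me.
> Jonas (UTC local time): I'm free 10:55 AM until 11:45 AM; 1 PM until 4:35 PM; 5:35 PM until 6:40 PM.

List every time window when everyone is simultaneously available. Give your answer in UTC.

none

Freya in UTC: 11:35-12:05, 17:10-18:35 (add 5h to convert from UTC-5).
Ana in UTC: 11:45-12:40, 14:05-14:55, 15:20-16:00, 16:40-18:40 (add 5h to convert from UTC-5).
Bashir in UTC: 09:50-16:35 (subtract 5h to convert from UTC+5).
Jonas in UTC: 10:55-11:45, 13:00-16:35, 17:35-18:40.
Freya ∩ Ana: 11:45-12:05, 17:10-18:35.
Freya ∩ Ana ∩ Bashir: 11:45-12:05.
Freya ∩ Ana ∩ Bashir ∩ Jonas: ∅.
There is no time when everyone is free.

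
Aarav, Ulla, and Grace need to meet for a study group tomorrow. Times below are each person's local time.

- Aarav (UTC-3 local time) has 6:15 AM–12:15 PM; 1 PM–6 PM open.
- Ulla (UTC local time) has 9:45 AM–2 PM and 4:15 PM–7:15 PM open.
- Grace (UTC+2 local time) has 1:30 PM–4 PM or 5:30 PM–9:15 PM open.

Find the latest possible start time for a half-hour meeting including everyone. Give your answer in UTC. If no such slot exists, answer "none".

18:45

Aarav in UTC: 09:15-15:15, 16:00-21:00 (add 3h to convert from UTC-3).
Ulla in UTC: 09:45-14:00, 16:15-19:15.
Grace in UTC: 11:30-14:00, 15:30-19:15 (subtract 2h to convert from UTC+2).
Aarav ∩ Ulla: 09:45-14:00, 16:15-19:15.
Aarav ∩ Ulla ∩ Grace: 11:30-14:00, 16:15-19:15.
So the common availability across everyone is 11:30-14:00, 16:15-19:15.
The last common window of at least 30 minutes is 16:15-19:15; a 30-minute meeting can start as late as 18:45 and still end by 19:15.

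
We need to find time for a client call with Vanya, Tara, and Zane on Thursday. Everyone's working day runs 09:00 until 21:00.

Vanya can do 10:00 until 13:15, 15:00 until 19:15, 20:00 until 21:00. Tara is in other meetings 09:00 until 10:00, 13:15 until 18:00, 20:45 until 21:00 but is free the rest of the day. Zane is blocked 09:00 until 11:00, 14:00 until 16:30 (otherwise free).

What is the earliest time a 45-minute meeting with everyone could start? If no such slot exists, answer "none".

Vanya free: 10:00-13:15, 15:00-19:15, 20:00-21:00.
Tara free: 10:00-13:15, 18:00-20:45 (invert busy blocks within the working day).
Zane free: 11:00-14:00, 16:30-21:00 (invert busy blocks within the working day).
Vanya ∩ Tara: 10:00-13:15, 18:00-19:15, 20:00-20:45.
Vanya ∩ Tara ∩ Zane: 11:00-13:15, 18:00-19:15, 20:00-20:45.
So the common availability across everyone is 11:00-13:15, 18:00-19:15, 20:00-20:45.
The first common window of at least 45 minutes is 11:00-13:15, so the earliest start is 11:00.

11:00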